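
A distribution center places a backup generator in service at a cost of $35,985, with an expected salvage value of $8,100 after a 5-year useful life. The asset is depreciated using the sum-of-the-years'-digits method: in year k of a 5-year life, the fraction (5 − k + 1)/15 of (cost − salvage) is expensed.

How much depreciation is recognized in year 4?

$3,718

Depreciable base = $35,985 − $8,100 = $27,885.
Sum of the years' digits = 5+4+3+2+1 = 15.
Year 1: $27,885 × 5/15 = $9,295. Book value $26,690.
Year 2: $27,885 × 4/15 = $7,436. Book value $19,254.
Year 3: $27,885 × 3/15 = $5,577. Book value $13,677.
Year 4: $27,885 × 2/15 = $3,718. Book value $9,959.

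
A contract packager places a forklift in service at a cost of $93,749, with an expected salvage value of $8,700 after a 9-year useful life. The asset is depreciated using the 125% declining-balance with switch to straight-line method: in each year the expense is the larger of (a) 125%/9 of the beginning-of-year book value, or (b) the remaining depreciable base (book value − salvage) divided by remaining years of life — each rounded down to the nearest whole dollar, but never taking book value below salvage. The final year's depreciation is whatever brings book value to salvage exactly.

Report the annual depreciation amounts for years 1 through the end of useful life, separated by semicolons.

Depreciable base = $93,749 − $8,700 = $85,049.
Year 1: DB = ⌊$93,749 × 125%/9⌋ = $13,020; SL = ⌊$85,049/9⌋ = $9,449 → take DB $13,020. Book value $80,729.
Year 2: DB = ⌊$80,729 × 125%/9⌋ = $11,212; SL = ⌊$72,029/8⌋ = $9,003 → take DB $11,212. Book value $69,517.
Year 3: DB = ⌊$69,517 × 125%/9⌋ = $9,655; SL = ⌊$60,817/7⌋ = $8,688 → take DB $9,655. Book value $59,862.
Year 4: DB = ⌊$59,862 × 125%/9⌋ = $8,314; SL = ⌊$51,162/6⌋ = $8,527 → take SL $8,527. Book value $51,335.
Year 5: DB = ⌊$51,335 × 125%/9⌋ = $7,129; SL = ⌊$42,635/5⌋ = $8,527 → take SL $8,527. Book value $42,808.
Year 6: DB = ⌊$42,808 × 125%/9⌋ = $5,945; SL = ⌊$34,108/4⌋ = $8,527 → take SL $8,527. Book value $34,281.
Year 7: DB = ⌊$34,281 × 125%/9⌋ = $4,761; SL = ⌊$25,581/3⌋ = $8,527 → take SL $8,527. Book value $25,754.
Year 8: DB = ⌊$25,754 × 125%/9⌋ = $3,576; SL = ⌊$17,054/2⌋ = $8,527 → take SL $8,527. Book value $17,227.
Year 9 (final): $17,227 − $8,700 = $8,527. Book value $8,700.

$13,020; $11,212; $9,655; $8,527; $8,527; $8,527; $8,527; $8,527; $8,527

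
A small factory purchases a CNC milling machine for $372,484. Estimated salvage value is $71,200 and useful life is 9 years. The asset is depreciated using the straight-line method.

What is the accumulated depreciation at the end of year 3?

Depreciable base = $372,484 − $71,200 = $301,284.
Annual expense = $301,284 / 9 = $33,476.
End of year 1: book value $339,008.
End of year 2: book value $305,532.
End of year 3: book value $272,056.
Accumulated through year 3 = $372,484 − $272,056 = $100,428.

$100,428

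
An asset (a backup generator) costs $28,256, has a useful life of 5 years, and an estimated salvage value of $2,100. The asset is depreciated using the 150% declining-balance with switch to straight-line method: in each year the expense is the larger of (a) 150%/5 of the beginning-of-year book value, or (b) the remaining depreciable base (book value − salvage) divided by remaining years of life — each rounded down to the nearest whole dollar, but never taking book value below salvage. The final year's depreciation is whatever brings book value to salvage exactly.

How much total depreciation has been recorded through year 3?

$18,563

Depreciable base = $28,256 − $2,100 = $26,156.
Year 1: DB = ⌊$28,256 × 150%/5⌋ = $8,476; SL = ⌊$26,156/5⌋ = $5,231 → take DB $8,476. Book value $19,780.
Year 2: DB = ⌊$19,780 × 150%/5⌋ = $5,934; SL = ⌊$17,680/4⌋ = $4,420 → take DB $5,934. Book value $13,846.
Year 3: DB = ⌊$13,846 × 150%/5⌋ = $4,153; SL = ⌊$11,746/3⌋ = $3,915 → take DB $4,153. Book value $9,693.
Accumulated through year 3 = $28,256 − $9,693 = $18,563.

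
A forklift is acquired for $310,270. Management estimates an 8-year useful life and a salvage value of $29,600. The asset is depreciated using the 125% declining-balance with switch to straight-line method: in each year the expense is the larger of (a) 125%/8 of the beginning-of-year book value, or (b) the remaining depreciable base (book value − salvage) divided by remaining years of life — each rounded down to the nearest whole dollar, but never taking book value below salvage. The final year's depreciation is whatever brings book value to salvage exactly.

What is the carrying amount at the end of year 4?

Depreciable base = $310,270 − $29,600 = $280,670.
Year 1: DB = ⌊$310,270 × 125%/8⌋ = $48,479; SL = ⌊$280,670/8⌋ = $35,083 → take DB $48,479. Book value $261,791.
Year 2: DB = ⌊$261,791 × 125%/8⌋ = $40,904; SL = ⌊$232,191/7⌋ = $33,170 → take DB $40,904. Book value $220,887.
Year 3: DB = ⌊$220,887 × 125%/8⌋ = $34,513; SL = ⌊$191,287/6⌋ = $31,881 → take DB $34,513. Book value $186,374.
Year 4: DB = ⌊$186,374 × 125%/8⌋ = $29,120; SL = ⌊$156,774/5⌋ = $31,354 → take SL $31,354. Book value $155,020.

$155,020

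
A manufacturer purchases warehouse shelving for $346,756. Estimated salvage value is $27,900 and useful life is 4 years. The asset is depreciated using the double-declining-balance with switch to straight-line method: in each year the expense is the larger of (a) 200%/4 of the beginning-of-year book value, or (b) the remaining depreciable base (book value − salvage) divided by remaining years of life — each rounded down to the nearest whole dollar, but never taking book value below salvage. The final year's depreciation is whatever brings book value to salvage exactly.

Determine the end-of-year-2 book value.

$86,689

Depreciable base = $346,756 − $27,900 = $318,856.
Year 1: DB = ⌊$346,756 × 200%/4⌋ = $173,378; SL = ⌊$318,856/4⌋ = $79,714 → take DB $173,378. Book value $173,378.
Year 2: DB = ⌊$173,378 × 200%/4⌋ = $86,689; SL = ⌊$145,478/3⌋ = $48,492 → take DB $86,689. Book value $86,689.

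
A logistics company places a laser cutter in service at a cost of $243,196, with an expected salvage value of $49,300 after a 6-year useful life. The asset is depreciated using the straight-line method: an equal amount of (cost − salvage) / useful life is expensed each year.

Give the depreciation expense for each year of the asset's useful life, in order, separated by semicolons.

Depreciable base = $243,196 − $49,300 = $193,896.
Annual expense = $193,896 / 6 = $32,316.
End of year 1: book value $210,880.
End of year 2: book value $178,564.
End of year 3: book value $146,248.
End of year 4: book value $113,932.
End of year 5: book value $81,616.
End of year 6: book value $49,300.

$32,316; $32,316; $32,316; $32,316; $32,316; $32,316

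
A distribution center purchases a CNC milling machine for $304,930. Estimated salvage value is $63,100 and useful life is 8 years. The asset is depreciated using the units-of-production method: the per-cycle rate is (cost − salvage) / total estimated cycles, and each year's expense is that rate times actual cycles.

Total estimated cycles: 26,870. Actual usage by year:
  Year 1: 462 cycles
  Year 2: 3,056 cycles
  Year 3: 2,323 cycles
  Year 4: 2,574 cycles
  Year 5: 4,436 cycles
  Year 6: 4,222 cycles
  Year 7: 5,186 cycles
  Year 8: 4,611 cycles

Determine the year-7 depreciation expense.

$46,674

Depreciable base = $304,930 − $63,100 = $241,830.
Rate = $241,830 / 26,870 cycles = $9 per cycle.
Year 1: 462 × $9 = $4,158. Book value $300,772.
Year 2: 3,056 × $9 = $27,504. Book value $273,268.
Year 3: 2,323 × $9 = $20,907. Book value $252,361.
Year 4: 2,574 × $9 = $23,166. Book value $229,195.
Year 5: 4,436 × $9 = $39,924. Book value $189,271.
Year 6: 4,222 × $9 = $37,998. Book value $151,273.
Year 7: 5,186 × $9 = $46,674. Book value $104,599.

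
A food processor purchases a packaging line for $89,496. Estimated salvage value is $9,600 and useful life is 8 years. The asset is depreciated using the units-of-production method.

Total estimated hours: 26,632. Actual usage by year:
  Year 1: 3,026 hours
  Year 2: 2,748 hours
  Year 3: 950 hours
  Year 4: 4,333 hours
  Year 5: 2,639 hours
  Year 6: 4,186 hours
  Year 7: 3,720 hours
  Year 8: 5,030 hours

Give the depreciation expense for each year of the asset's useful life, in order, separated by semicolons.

Depreciable base = $89,496 − $9,600 = $79,896.
Rate = $79,896 / 26,632 hours = $3 per hour.
Year 1: 3,026 × $3 = $9,078. Book value $80,418.
Year 2: 2,748 × $3 = $8,244. Book value $72,174.
Year 3: 950 × $3 = $2,850. Book value $69,324.
Year 4: 4,333 × $3 = $12,999. Book value $56,325.
Year 5: 2,639 × $3 = $7,917. Book value $48,408.
Year 6: 4,186 × $3 = $12,558. Book value $35,850.
Year 7: 3,720 × $3 = $11,160. Book value $24,690.
Year 8: 5,030 × $3 = $15,090. Book value $9,600.

$9,078; $8,244; $2,850; $12,999; $7,917; $12,558; $11,160; $15,090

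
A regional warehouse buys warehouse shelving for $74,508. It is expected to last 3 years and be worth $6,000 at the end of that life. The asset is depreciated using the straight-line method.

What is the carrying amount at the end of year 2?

$28,836

Depreciable base = $74,508 − $6,000 = $68,508.
Annual expense = $68,508 / 3 = $22,836.
End of year 1: book value $51,672.
End of year 2: book value $28,836.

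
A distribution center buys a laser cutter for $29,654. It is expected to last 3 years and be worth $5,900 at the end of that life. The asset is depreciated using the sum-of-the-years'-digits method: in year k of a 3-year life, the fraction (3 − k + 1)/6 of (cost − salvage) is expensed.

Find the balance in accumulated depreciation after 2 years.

Depreciable base = $29,654 − $5,900 = $23,754.
Sum of the years' digits = 3+2+1 = 6.
Year 1: $23,754 × 3/6 = $11,877. Book value $17,777.
Year 2: $23,754 × 2/6 = $7,918. Book value $9,859.
Accumulated through year 2 = $29,654 − $9,859 = $19,795.

$19,795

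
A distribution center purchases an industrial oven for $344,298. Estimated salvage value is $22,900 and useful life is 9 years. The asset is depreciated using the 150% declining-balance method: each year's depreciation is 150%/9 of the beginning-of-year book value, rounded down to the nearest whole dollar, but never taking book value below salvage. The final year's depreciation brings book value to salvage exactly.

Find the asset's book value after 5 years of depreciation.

Depreciable base = $344,298 − $22,900 = $321,398.
Year 1: ⌊$344,298 × 150%/9⌋ = $57,383. Book value $286,915.
Year 2: ⌊$286,915 × 150%/9⌋ = $47,819. Book value $239,096.
Year 3: ⌊$239,096 × 150%/9⌋ = $39,849. Book value $199,247.
Year 4: ⌊$199,247 × 150%/9⌋ = $33,207. Book value $166,040.
Year 5: ⌊$166,040 × 150%/9⌋ = $27,673. Book value $138,367.

$138,367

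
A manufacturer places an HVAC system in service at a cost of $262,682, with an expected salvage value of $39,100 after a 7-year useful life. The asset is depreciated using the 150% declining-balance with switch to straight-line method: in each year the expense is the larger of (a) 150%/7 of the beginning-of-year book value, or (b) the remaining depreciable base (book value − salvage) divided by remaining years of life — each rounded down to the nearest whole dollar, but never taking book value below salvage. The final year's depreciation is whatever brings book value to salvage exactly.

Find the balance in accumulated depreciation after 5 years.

$184,021

Depreciable base = $262,682 − $39,100 = $223,582.
Year 1: DB = ⌊$262,682 × 150%/7⌋ = $56,289; SL = ⌊$223,582/7⌋ = $31,940 → take DB $56,289. Book value $206,393.
Year 2: DB = ⌊$206,393 × 150%/7⌋ = $44,227; SL = ⌊$167,293/6⌋ = $27,882 → take DB $44,227. Book value $162,166.
Year 3: DB = ⌊$162,166 × 150%/7⌋ = $34,749; SL = ⌊$123,066/5⌋ = $24,613 → take DB $34,749. Book value $127,417.
Year 4: DB = ⌊$127,417 × 150%/7⌋ = $27,303; SL = ⌊$88,317/4⌋ = $22,079 → take DB $27,303. Book value $100,114.
Year 5: DB = ⌊$100,114 × 150%/7⌋ = $21,453; SL = ⌊$61,014/3⌋ = $20,338 → take DB $21,453. Book value $78,661.
Accumulated through year 5 = $262,682 − $78,661 = $184,021.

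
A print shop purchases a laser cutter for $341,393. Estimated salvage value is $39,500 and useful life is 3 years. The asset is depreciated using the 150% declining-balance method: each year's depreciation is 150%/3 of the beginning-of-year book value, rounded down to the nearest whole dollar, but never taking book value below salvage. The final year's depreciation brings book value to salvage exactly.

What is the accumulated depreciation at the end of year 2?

Depreciable base = $341,393 − $39,500 = $301,893.
Year 1: ⌊$341,393 × 150%/3⌋ = $170,696. Book value $170,697.
Year 2: ⌊$170,697 × 150%/3⌋ = $85,348. Book value $85,349.
Accumulated through year 2 = $341,393 − $85,349 = $256,044.

$256,044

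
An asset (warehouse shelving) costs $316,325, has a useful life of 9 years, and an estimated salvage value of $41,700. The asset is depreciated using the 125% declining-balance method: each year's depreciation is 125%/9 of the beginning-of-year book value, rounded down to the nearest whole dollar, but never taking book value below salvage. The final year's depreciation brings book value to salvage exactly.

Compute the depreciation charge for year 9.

$53,935

Depreciable base = $316,325 − $41,700 = $274,625.
Year 1: ⌊$316,325 × 125%/9⌋ = $43,934. Book value $272,391.
Year 2: ⌊$272,391 × 125%/9⌋ = $37,832. Book value $234,559.
Year 3: ⌊$234,559 × 125%/9⌋ = $32,577. Book value $201,982.
Year 4: ⌊$201,982 × 125%/9⌋ = $28,053. Book value $173,929.
Year 5: ⌊$173,929 × 125%/9⌋ = $24,156. Book value $149,773.
Year 6: ⌊$149,773 × 125%/9⌋ = $20,801. Book value $128,972.
Year 7: ⌊$128,972 × 125%/9⌋ = $17,912. Book value $111,060.
Year 8: ⌊$111,060 × 125%/9⌋ = $15,425. Book value $95,635.
Year 9 (final): $95,635 − $41,700 = $53,935. Book value $41,700.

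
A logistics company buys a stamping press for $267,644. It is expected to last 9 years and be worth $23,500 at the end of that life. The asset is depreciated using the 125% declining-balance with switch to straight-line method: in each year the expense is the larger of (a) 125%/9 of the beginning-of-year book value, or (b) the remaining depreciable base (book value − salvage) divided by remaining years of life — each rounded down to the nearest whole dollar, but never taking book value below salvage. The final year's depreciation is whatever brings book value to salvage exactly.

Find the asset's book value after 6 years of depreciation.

$97,200

Depreciable base = $267,644 − $23,500 = $244,144.
Year 1: DB = ⌊$267,644 × 125%/9⌋ = $37,172; SL = ⌊$244,144/9⌋ = $27,127 → take DB $37,172. Book value $230,472.
Year 2: DB = ⌊$230,472 × 125%/9⌋ = $32,010; SL = ⌊$206,972/8⌋ = $25,871 → take DB $32,010. Book value $198,462.
Year 3: DB = ⌊$198,462 × 125%/9⌋ = $27,564; SL = ⌊$174,962/7⌋ = $24,994 → take DB $27,564. Book value $170,898.
Year 4: DB = ⌊$170,898 × 125%/9⌋ = $23,735; SL = ⌊$147,398/6⌋ = $24,566 → take SL $24,566. Book value $146,332.
Year 5: DB = ⌊$146,332 × 125%/9⌋ = $20,323; SL = ⌊$122,832/5⌋ = $24,566 → take SL $24,566. Book value $121,766.
Year 6: DB = ⌊$121,766 × 125%/9⌋ = $16,911; SL = ⌊$98,266/4⌋ = $24,566 → take SL $24,566. Book value $97,200.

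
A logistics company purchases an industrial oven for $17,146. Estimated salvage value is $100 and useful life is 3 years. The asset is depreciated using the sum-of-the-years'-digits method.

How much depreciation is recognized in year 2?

$5,682

Depreciable base = $17,146 − $100 = $17,046.
Sum of the years' digits = 3+2+1 = 6.
Year 1: $17,046 × 3/6 = $8,523. Book value $8,623.
Year 2: $17,046 × 2/6 = $5,682. Book value $2,941.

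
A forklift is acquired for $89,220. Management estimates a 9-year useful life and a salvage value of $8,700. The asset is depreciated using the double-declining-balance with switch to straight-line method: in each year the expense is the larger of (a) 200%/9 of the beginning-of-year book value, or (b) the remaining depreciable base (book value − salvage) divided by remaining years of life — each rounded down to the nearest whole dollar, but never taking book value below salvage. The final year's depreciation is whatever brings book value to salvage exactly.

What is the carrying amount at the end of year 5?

$25,396

Depreciable base = $89,220 − $8,700 = $80,520.
Year 1: DB = ⌊$89,220 × 200%/9⌋ = $19,826; SL = ⌊$80,520/9⌋ = $8,946 → take DB $19,826. Book value $69,394.
Year 2: DB = ⌊$69,394 × 200%/9⌋ = $15,420; SL = ⌊$60,694/8⌋ = $7,586 → take DB $15,420. Book value $53,974.
Year 3: DB = ⌊$53,974 × 200%/9⌋ = $11,994; SL = ⌊$45,274/7⌋ = $6,467 → take DB $11,994. Book value $41,980.
Year 4: DB = ⌊$41,980 × 200%/9⌋ = $9,328; SL = ⌊$33,280/6⌋ = $5,546 → take DB $9,328. Book value $32,652.
Year 5: DB = ⌊$32,652 × 200%/9⌋ = $7,256; SL = ⌊$23,952/5⌋ = $4,790 → take DB $7,256. Book value $25,396.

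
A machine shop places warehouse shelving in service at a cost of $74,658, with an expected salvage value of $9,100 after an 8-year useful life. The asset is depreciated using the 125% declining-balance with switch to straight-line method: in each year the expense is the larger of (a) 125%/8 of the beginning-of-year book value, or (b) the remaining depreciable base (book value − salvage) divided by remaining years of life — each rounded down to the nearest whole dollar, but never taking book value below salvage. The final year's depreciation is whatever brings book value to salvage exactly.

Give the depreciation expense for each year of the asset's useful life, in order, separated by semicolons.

$11,665; $9,842; $8,304; $7,149; $7,149; $7,149; $7,150; $7,150

Depreciable base = $74,658 − $9,100 = $65,558.
Year 1: DB = ⌊$74,658 × 125%/8⌋ = $11,665; SL = ⌊$65,558/8⌋ = $8,194 → take DB $11,665. Book value $62,993.
Year 2: DB = ⌊$62,993 × 125%/8⌋ = $9,842; SL = ⌊$53,893/7⌋ = $7,699 → take DB $9,842. Book value $53,151.
Year 3: DB = ⌊$53,151 × 125%/8⌋ = $8,304; SL = ⌊$44,051/6⌋ = $7,341 → take DB $8,304. Book value $44,847.
Year 4: DB = ⌊$44,847 × 125%/8⌋ = $7,007; SL = ⌊$35,747/5⌋ = $7,149 → take SL $7,149. Book value $37,698.
Year 5: DB = ⌊$37,698 × 125%/8⌋ = $5,890; SL = ⌊$28,598/4⌋ = $7,149 → take SL $7,149. Book value $30,549.
Year 6: DB = ⌊$30,549 × 125%/8⌋ = $4,773; SL = ⌊$21,449/3⌋ = $7,149 → take SL $7,149. Book value $23,400.
Year 7: DB = ⌊$23,400 × 125%/8⌋ = $3,656; SL = ⌊$14,300/2⌋ = $7,150 → take SL $7,150. Book value $16,250.
Year 8 (final): $16,250 − $9,100 = $7,150. Book value $9,100.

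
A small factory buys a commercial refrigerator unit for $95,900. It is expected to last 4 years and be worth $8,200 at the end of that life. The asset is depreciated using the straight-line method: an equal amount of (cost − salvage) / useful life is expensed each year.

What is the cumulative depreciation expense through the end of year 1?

Depreciable base = $95,900 − $8,200 = $87,700.
Annual expense = $87,700 / 4 = $21,925.
End of year 1: book value $73,975.
Accumulated through year 1 = $95,900 − $73,975 = $21,925.

$21,925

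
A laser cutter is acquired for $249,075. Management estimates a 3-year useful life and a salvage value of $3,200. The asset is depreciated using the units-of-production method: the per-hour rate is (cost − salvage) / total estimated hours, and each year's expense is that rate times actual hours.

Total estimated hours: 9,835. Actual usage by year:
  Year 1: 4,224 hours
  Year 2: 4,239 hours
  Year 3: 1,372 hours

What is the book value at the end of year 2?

Depreciable base = $249,075 − $3,200 = $245,875.
Rate = $245,875 / 9,835 hours = $25 per hour.
Year 1: 4,224 × $25 = $105,600. Book value $143,475.
Year 2: 4,239 × $25 = $105,975. Book value $37,500.

$37,500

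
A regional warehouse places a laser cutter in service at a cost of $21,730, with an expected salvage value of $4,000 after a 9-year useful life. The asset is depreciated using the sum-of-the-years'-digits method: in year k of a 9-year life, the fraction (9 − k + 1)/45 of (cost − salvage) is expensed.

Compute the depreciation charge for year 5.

Depreciable base = $21,730 − $4,000 = $17,730.
Sum of the years' digits = 9+8+7+6+5+4+3+2+1 = 45.
Year 1: $17,730 × 9/45 = $3,546. Book value $18,184.
Year 2: $17,730 × 8/45 = $3,152. Book value $15,032.
Year 3: $17,730 × 7/45 = $2,758. Book value $12,274.
Year 4: $17,730 × 6/45 = $2,364. Book value $9,910.
Year 5: $17,730 × 5/45 = $1,970. Book value $7,940.

$1,970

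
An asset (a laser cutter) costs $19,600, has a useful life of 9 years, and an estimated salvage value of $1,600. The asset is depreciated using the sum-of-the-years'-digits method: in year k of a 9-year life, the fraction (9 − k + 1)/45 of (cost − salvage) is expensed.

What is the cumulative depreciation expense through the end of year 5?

Depreciable base = $19,600 − $1,600 = $18,000.
Sum of the years' digits = 9+8+7+6+5+4+3+2+1 = 45.
Year 1: $18,000 × 9/45 = $3,600. Book value $16,000.
Year 2: $18,000 × 8/45 = $3,200. Book value $12,800.
Year 3: $18,000 × 7/45 = $2,800. Book value $10,000.
Year 4: $18,000 × 6/45 = $2,400. Book value $7,600.
Year 5: $18,000 × 5/45 = $2,000. Book value $5,600.
Accumulated through year 5 = $19,600 − $5,600 = $14,000.

$14,000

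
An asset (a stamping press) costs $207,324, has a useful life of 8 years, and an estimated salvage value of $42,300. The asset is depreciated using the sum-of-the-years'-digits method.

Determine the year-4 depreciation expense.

Depreciable base = $207,324 − $42,300 = $165,024.
Sum of the years' digits = 8+7+6+5+4+3+2+1 = 36.
Year 1: $165,024 × 8/36 = $36,672. Book value $170,652.
Year 2: $165,024 × 7/36 = $32,088. Book value $138,564.
Year 3: $165,024 × 6/36 = $27,504. Book value $111,060.
Year 4: $165,024 × 5/36 = $22,920. Book value $88,140.

$22,920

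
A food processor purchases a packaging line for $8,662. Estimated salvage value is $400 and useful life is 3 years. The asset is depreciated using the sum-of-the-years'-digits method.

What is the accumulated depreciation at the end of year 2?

$6,885

Depreciable base = $8,662 − $400 = $8,262.
Sum of the years' digits = 3+2+1 = 6.
Year 1: $8,262 × 3/6 = $4,131. Book value $4,531.
Year 2: $8,262 × 2/6 = $2,754. Book value $1,777.
Accumulated through year 2 = $8,662 − $1,777 = $6,885.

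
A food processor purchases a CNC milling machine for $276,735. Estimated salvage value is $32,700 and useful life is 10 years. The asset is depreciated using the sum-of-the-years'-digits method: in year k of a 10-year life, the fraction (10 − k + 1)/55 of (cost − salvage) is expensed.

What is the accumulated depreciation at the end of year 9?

$239,598

Depreciable base = $276,735 − $32,700 = $244,035.
Sum of the years' digits = 10+9+8+7+6+5+4+3+2+1 = 55.
Year 1: $244,035 × 10/55 = $44,370. Book value $232,365.
Year 2: $244,035 × 9/55 = $39,933. Book value $192,432.
Year 3: $244,035 × 8/55 = $35,496. Book value $156,936.
Year 4: $244,035 × 7/55 = $31,059. Book value $125,877.
Year 5: $244,035 × 6/55 = $26,622. Book value $99,255.
Year 6: $244,035 × 5/55 = $22,185. Book value $77,070.
Year 7: $244,035 × 4/55 = $17,748. Book value $59,322.
Year 8: $244,035 × 3/55 = $13,311. Book value $46,011.
Year 9: $244,035 × 2/55 = $8,874. Book value $37,137.
Accumulated through year 9 = $276,735 − $37,137 = $239,598.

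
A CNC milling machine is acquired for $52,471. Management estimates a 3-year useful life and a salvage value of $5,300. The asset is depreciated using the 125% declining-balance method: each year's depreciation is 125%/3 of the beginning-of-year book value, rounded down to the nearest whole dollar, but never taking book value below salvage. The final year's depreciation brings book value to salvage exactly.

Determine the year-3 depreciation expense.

$12,556

Depreciable base = $52,471 − $5,300 = $47,171.
Year 1: ⌊$52,471 × 125%/3⌋ = $21,862. Book value $30,609.
Year 2: ⌊$30,609 × 125%/3⌋ = $12,753. Book value $17,856.
Year 3 (final): $17,856 − $5,300 = $12,556. Book value $5,300.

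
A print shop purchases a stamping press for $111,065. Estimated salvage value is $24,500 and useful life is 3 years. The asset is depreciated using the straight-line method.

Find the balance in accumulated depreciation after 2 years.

Depreciable base = $111,065 − $24,500 = $86,565.
Annual expense = $86,565 / 3 = $28,855.
End of year 1: book value $82,210.
End of year 2: book value $53,355.
Accumulated through year 2 = $111,065 − $53,355 = $57,710.

$57,710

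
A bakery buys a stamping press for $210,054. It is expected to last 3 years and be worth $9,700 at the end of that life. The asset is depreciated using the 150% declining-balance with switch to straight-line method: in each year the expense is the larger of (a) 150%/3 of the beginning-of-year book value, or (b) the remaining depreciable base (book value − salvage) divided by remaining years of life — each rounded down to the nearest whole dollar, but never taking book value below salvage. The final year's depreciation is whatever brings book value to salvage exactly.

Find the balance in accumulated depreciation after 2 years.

$157,540

Depreciable base = $210,054 − $9,700 = $200,354.
Year 1: DB = ⌊$210,054 × 150%/3⌋ = $105,027; SL = ⌊$200,354/3⌋ = $66,784 → take DB $105,027. Book value $105,027.
Year 2: DB = ⌊$105,027 × 150%/3⌋ = $52,513; SL = ⌊$95,327/2⌋ = $47,663 → take DB $52,513. Book value $52,514.
Accumulated through year 2 = $210,054 − $52,514 = $157,540.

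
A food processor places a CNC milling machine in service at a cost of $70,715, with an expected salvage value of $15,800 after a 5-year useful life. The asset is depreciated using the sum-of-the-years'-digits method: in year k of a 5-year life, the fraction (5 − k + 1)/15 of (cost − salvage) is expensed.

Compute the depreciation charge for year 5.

$3,661

Depreciable base = $70,715 − $15,800 = $54,915.
Sum of the years' digits = 5+4+3+2+1 = 15.
Year 1: $54,915 × 5/15 = $18,305. Book value $52,410.
Year 2: $54,915 × 4/15 = $14,644. Book value $37,766.
Year 3: $54,915 × 3/15 = $10,983. Book value $26,783.
Year 4: $54,915 × 2/15 = $7,322. Book value $19,461.
Year 5: $54,915 × 1/15 = $3,661. Book value $15,800.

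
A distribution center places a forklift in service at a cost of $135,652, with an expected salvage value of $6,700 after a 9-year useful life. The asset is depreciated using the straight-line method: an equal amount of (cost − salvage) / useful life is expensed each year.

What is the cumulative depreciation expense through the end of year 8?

Depreciable base = $135,652 − $6,700 = $128,952.
Annual expense = $128,952 / 9 = $14,328.
End of year 1: book value $121,324.
End of year 2: book value $106,996.
End of year 3: book value $92,668.
End of year 4: book value $78,340.
End of year 5: book value $64,012.
End of year 6: book value $49,684.
End of year 7: book value $35,356.
End of year 8: book value $21,028.
Accumulated through year 8 = $135,652 − $21,028 = $114,624.

$114,624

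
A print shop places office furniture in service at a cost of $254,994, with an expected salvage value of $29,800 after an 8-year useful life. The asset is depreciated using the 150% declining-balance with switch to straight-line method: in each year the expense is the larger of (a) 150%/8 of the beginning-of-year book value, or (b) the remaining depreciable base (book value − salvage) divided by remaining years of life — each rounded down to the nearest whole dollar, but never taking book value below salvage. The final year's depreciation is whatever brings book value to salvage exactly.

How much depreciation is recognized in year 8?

$20,165

Depreciable base = $254,994 − $29,800 = $225,194.
Year 1: DB = ⌊$254,994 × 150%/8⌋ = $47,811; SL = ⌊$225,194/8⌋ = $28,149 → take DB $47,811. Book value $207,183.
Year 2: DB = ⌊$207,183 × 150%/8⌋ = $38,846; SL = ⌊$177,383/7⌋ = $25,340 → take DB $38,846. Book value $168,337.
Year 3: DB = ⌊$168,337 × 150%/8⌋ = $31,563; SL = ⌊$138,537/6⌋ = $23,089 → take DB $31,563. Book value $136,774.
Year 4: DB = ⌊$136,774 × 150%/8⌋ = $25,645; SL = ⌊$106,974/5⌋ = $21,394 → take DB $25,645. Book value $111,129.
Year 5: DB = ⌊$111,129 × 150%/8⌋ = $20,836; SL = ⌊$81,329/4⌋ = $20,332 → take DB $20,836. Book value $90,293.
Year 6: DB = ⌊$90,293 × 150%/8⌋ = $16,929; SL = ⌊$60,493/3⌋ = $20,164 → take SL $20,164. Book value $70,129.
Year 7: DB = ⌊$70,129 × 150%/8⌋ = $13,149; SL = ⌊$40,329/2⌋ = $20,164 → take SL $20,164. Book value $49,965.
Year 8 (final): $49,965 − $29,800 = $20,165. Book value $29,800.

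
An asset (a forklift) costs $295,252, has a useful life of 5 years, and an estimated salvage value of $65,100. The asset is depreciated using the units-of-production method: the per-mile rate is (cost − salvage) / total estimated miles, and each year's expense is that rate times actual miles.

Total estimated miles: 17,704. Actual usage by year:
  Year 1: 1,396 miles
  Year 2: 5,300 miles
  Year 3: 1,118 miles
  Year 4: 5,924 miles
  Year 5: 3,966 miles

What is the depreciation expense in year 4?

$77,012

Depreciable base = $295,252 − $65,100 = $230,152.
Rate = $230,152 / 17,704 miles = $13 per mile.
Year 1: 1,396 × $13 = $18,148. Book value $277,104.
Year 2: 5,300 × $13 = $68,900. Book value $208,204.
Year 3: 1,118 × $13 = $14,534. Book value $193,670.
Year 4: 5,924 × $13 = $77,012. Book value $116,658.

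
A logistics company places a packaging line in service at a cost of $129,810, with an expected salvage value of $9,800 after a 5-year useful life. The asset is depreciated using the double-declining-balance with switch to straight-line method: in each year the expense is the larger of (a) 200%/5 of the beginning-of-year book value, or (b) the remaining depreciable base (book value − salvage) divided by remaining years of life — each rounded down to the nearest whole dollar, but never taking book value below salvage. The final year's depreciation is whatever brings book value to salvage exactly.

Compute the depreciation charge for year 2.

Depreciable base = $129,810 − $9,800 = $120,010.
Year 1: DB = ⌊$129,810 × 200%/5⌋ = $51,924; SL = ⌊$120,010/5⌋ = $24,002 → take DB $51,924. Book value $77,886.
Year 2: DB = ⌊$77,886 × 200%/5⌋ = $31,154; SL = ⌊$68,086/4⌋ = $17,021 → take DB $31,154. Book value $46,732.

$31,154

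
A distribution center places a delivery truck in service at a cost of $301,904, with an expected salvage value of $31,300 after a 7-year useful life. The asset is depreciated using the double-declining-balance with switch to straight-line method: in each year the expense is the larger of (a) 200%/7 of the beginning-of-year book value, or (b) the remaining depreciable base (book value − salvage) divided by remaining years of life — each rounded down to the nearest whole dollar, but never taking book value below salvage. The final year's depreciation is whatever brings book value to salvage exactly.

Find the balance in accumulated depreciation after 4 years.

$223,315

Depreciable base = $301,904 − $31,300 = $270,604.
Year 1: DB = ⌊$301,904 × 200%/7⌋ = $86,258; SL = ⌊$270,604/7⌋ = $38,657 → take DB $86,258. Book value $215,646.
Year 2: DB = ⌊$215,646 × 200%/7⌋ = $61,613; SL = ⌊$184,346/6⌋ = $30,724 → take DB $61,613. Book value $154,033.
Year 3: DB = ⌊$154,033 × 200%/7⌋ = $44,009; SL = ⌊$122,733/5⌋ = $24,546 → take DB $44,009. Book value $110,024.
Year 4: DB = ⌊$110,024 × 200%/7⌋ = $31,435; SL = ⌊$78,724/4⌋ = $19,681 → take DB $31,435. Book value $78,589.
Accumulated through year 4 = $301,904 − $78,589 = $223,315.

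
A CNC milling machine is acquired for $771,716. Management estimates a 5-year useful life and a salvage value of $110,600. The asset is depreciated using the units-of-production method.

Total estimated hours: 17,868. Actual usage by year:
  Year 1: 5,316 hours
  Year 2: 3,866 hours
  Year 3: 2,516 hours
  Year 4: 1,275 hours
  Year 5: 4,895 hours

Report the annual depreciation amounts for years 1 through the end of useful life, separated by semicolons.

Depreciable base = $771,716 − $110,600 = $661,116.
Rate = $661,116 / 17,868 hours = $37 per hour.
Year 1: 5,316 × $37 = $196,692. Book value $575,024.
Year 2: 3,866 × $37 = $143,042. Book value $431,982.
Year 3: 2,516 × $37 = $93,092. Book value $338,890.
Year 4: 1,275 × $37 = $47,175. Book value $291,715.
Year 5: 4,895 × $37 = $181,115. Book value $110,600.

$196,692; $143,042; $93,092; $47,175; $181,115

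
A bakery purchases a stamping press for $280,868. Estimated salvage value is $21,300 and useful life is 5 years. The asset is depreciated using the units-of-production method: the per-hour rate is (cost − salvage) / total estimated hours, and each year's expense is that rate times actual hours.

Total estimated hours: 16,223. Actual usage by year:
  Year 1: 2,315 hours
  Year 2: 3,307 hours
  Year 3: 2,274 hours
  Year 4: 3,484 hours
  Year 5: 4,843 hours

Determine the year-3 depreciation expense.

$36,384

Depreciable base = $280,868 − $21,300 = $259,568.
Rate = $259,568 / 16,223 hours = $16 per hour.
Year 1: 2,315 × $16 = $37,040. Book value $243,828.
Year 2: 3,307 × $16 = $52,912. Book value $190,916.
Year 3: 2,274 × $16 = $36,384. Book value $154,532.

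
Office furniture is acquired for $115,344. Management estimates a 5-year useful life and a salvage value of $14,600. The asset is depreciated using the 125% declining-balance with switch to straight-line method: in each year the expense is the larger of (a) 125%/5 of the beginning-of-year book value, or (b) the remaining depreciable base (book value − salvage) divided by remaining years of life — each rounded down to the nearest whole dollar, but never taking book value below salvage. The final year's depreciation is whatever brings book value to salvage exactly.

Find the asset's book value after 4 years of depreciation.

Depreciable base = $115,344 − $14,600 = $100,744.
Year 1: DB = ⌊$115,344 × 125%/5⌋ = $28,836; SL = ⌊$100,744/5⌋ = $20,148 → take DB $28,836. Book value $86,508.
Year 2: DB = ⌊$86,508 × 125%/5⌋ = $21,627; SL = ⌊$71,908/4⌋ = $17,977 → take DB $21,627. Book value $64,881.
Year 3: DB = ⌊$64,881 × 125%/5⌋ = $16,220; SL = ⌊$50,281/3⌋ = $16,760 → take SL $16,760. Book value $48,121.
Year 4: DB = ⌊$48,121 × 125%/5⌋ = $12,030; SL = ⌊$33,521/2⌋ = $16,760 → take SL $16,760. Book value $31,361.

$31,361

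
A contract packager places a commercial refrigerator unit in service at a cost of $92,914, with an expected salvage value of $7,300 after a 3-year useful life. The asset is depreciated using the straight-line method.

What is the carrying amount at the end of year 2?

$35,838

Depreciable base = $92,914 − $7,300 = $85,614.
Annual expense = $85,614 / 3 = $28,538.
End of year 1: book value $64,376.
End of year 2: book value $35,838.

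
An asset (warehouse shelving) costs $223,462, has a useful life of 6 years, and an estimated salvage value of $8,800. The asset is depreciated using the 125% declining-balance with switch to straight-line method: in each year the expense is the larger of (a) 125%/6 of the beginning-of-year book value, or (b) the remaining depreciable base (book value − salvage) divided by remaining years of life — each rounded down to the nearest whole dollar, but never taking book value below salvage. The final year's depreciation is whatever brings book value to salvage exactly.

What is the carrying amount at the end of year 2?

Depreciable base = $223,462 − $8,800 = $214,662.
Year 1: DB = ⌊$223,462 × 125%/6⌋ = $46,554; SL = ⌊$214,662/6⌋ = $35,777 → take DB $46,554. Book value $176,908.
Year 2: DB = ⌊$176,908 × 125%/6⌋ = $36,855; SL = ⌊$168,108/5⌋ = $33,621 → take DB $36,855. Book value $140,053.

$140,053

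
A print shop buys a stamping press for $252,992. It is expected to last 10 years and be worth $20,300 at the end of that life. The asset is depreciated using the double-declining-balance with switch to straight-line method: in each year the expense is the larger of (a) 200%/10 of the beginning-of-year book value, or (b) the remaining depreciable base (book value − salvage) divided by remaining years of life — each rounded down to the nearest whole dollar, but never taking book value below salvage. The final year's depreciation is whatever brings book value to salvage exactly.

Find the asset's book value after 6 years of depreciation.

Depreciable base = $252,992 − $20,300 = $232,692.
Year 1: DB = ⌊$252,992 × 200%/10⌋ = $50,598; SL = ⌊$232,692/10⌋ = $23,269 → take DB $50,598. Book value $202,394.
Year 2: DB = ⌊$202,394 × 200%/10⌋ = $40,478; SL = ⌊$182,094/9⌋ = $20,232 → take DB $40,478. Book value $161,916.
Year 3: DB = ⌊$161,916 × 200%/10⌋ = $32,383; SL = ⌊$141,616/8⌋ = $17,702 → take DB $32,383. Book value $129,533.
Year 4: DB = ⌊$129,533 × 200%/10⌋ = $25,906; SL = ⌊$109,233/7⌋ = $15,604 → take DB $25,906. Book value $103,627.
Year 5: DB = ⌊$103,627 × 200%/10⌋ = $20,725; SL = ⌊$83,327/6⌋ = $13,887 → take DB $20,725. Book value $82,902.
Year 6: DB = ⌊$82,902 × 200%/10⌋ = $16,580; SL = ⌊$62,602/5⌋ = $12,520 → take DB $16,580. Book value $66,322.

$66,322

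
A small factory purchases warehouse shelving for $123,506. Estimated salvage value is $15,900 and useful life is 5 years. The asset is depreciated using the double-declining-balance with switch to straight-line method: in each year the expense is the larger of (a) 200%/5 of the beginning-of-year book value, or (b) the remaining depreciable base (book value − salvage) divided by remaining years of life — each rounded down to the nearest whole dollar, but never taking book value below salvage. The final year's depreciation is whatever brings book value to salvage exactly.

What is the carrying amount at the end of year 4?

Depreciable base = $123,506 − $15,900 = $107,606.
Year 1: DB = ⌊$123,506 × 200%/5⌋ = $49,402; SL = ⌊$107,606/5⌋ = $21,521 → take DB $49,402. Book value $74,104.
Year 2: DB = ⌊$74,104 × 200%/5⌋ = $29,641; SL = ⌊$58,204/4⌋ = $14,551 → take DB $29,641. Book value $44,463.
Year 3: DB = ⌊$44,463 × 200%/5⌋ = $17,785; SL = ⌊$28,563/3⌋ = $9,521 → take DB $17,785. Book value $26,678.
Year 4: DB = ⌊$26,678 × 200%/5⌋ = $10,671; SL = ⌊$10,778/2⌋ = $5,389 → take DB $10,671. Book value $16,007.

$16,007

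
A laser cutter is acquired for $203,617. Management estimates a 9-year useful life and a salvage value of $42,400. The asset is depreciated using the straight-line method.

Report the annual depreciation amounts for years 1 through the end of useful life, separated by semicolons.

Depreciable base = $203,617 − $42,400 = $161,217.
Annual expense = $161,217 / 9 = $17,913.
End of year 1: book value $185,704.
End of year 2: book value $167,791.
End of year 3: book value $149,878.
End of year 4: book value $131,965.
End of year 5: book value $114,052.
End of year 6: book value $96,139.
End of year 7: book value $78,226.
End of year 8: book value $60,313.
End of year 9: book value $42,400.

$17,913; $17,913; $17,913; $17,913; $17,913; $17,913; $17,913; $17,913; $17,913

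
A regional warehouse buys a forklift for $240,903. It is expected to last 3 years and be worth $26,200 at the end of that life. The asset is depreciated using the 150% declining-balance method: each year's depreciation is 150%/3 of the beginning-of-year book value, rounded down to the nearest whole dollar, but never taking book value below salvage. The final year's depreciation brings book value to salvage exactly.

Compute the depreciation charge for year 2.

Depreciable base = $240,903 − $26,200 = $214,703.
Year 1: ⌊$240,903 × 150%/3⌋ = $120,451. Book value $120,452.
Year 2: ⌊$120,452 × 150%/3⌋ = $60,226. Book value $60,226.

$60,226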